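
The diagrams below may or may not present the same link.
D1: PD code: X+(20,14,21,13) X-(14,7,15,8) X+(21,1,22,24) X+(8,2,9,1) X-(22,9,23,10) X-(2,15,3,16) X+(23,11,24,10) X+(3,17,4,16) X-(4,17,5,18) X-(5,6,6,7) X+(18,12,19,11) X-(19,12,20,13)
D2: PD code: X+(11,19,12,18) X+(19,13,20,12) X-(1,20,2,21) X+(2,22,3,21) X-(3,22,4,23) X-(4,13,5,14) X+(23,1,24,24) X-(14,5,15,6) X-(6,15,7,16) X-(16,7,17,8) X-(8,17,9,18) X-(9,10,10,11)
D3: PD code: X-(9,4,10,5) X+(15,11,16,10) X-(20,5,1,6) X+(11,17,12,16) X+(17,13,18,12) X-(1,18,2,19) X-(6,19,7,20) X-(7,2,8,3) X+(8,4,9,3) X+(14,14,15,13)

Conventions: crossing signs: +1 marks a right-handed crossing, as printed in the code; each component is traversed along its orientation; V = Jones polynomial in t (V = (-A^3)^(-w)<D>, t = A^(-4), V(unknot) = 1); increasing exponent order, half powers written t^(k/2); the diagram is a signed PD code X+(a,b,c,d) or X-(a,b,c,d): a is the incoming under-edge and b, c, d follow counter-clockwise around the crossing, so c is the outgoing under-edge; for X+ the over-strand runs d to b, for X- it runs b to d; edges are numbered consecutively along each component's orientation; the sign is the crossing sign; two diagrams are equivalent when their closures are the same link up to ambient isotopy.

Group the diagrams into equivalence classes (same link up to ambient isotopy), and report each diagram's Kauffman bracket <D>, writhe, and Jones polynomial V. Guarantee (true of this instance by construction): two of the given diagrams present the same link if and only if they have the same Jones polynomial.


classes: {D1} | {D2} | {D3}
V(D1) = t^-2 - t^-1 + 1 - t + t^2  [12 crossings, <D> = A^-8 - A^-4 + 1 - A^4 + A^8, w = 0]
D2 (bracket A^-8 + 1 - A^4; 12 crossings at w = -4): V = -t^-4 + t^-3 + t^-1
D3 (bracket -A^-12 + A^-8 - A^-4 + 3 - A^4 + A^8 - A^12; 10 crossings at w = 0): V = -t^-3 + t^-2 - t^-1 + 3 - t + t^2 - t^3
note: 3 classes among 3 diagrams; unequal V(t) rules out equality


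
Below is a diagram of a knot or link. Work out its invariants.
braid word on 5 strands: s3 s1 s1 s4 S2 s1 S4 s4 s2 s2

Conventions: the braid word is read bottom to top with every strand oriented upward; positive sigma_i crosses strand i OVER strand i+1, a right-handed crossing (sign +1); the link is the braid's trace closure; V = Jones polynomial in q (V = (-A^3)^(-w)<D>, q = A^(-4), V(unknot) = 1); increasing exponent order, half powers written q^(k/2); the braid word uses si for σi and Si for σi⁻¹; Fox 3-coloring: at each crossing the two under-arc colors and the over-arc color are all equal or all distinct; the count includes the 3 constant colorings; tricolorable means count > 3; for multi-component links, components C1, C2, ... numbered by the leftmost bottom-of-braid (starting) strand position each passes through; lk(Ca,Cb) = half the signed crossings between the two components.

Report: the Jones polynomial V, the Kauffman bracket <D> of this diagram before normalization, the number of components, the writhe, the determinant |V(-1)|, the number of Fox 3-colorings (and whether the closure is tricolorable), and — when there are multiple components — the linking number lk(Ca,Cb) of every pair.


V(q) = q - q^2 + 2q^3 - q^4 + q^5 - q^6
bracket: -A^-6 + A^-2 - A^2 + 2A^6 - A^10 + A^14, w = +6
1 component, writhe +6, over 10 crossings
det 7, colorings 3 of 3^10 — not tricolorable
observation: w = +6 shifts under R1 moves; the (-A^3)^(-6) factor cancels that in V


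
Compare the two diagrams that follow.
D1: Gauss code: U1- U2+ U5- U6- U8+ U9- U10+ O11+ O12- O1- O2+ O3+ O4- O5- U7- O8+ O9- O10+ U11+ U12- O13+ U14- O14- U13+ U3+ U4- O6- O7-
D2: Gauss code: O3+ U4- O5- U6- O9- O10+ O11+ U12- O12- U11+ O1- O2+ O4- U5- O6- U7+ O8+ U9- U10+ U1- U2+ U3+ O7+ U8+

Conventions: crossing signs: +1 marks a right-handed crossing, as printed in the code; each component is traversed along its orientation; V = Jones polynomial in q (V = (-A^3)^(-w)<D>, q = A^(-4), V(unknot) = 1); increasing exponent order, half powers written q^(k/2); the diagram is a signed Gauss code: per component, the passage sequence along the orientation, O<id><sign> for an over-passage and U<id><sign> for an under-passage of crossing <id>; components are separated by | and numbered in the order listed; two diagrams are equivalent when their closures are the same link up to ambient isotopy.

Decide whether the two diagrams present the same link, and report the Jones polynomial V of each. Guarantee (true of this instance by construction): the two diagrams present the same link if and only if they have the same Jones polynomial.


equivalent: no
V(D1) = 1  (w -2, c 14, <D> = A^-6)
D2 (bracket -A^-12 + A^-8 - A^-4 + 3 - A^4 + A^8 - A^12; 12 crossings at w = 0): V = -q^-3 + q^-2 - q^-1 + 3 - q + q^2 - q^3
why: V(q) takes 2 values over 2 diagrams, fixing the grouping


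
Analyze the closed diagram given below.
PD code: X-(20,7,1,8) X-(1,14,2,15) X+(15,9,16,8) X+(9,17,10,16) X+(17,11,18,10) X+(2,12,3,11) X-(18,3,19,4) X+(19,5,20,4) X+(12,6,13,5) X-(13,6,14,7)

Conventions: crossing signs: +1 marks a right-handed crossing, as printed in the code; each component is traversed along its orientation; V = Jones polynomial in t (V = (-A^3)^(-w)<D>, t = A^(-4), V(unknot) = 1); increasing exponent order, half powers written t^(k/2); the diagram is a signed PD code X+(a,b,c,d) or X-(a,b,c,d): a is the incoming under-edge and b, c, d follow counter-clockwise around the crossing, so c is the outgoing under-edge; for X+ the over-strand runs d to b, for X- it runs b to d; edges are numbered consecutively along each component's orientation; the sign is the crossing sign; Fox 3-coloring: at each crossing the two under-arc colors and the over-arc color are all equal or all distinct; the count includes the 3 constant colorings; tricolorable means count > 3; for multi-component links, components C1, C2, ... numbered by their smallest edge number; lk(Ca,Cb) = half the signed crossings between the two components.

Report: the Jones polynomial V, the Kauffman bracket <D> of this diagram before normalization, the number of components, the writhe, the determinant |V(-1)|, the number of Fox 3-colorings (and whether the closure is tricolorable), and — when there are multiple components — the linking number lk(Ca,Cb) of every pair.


V(t) = t + t^3 - t^4
bracket: -A^-10 + A^-6 + A^2, w = +2
1 component, writhe +2, over 10 crossings
det 3, colorings 9 of 3^10 — tricolorable
observation: V spans 3 powers of t: at least 3 crossings in any diagram


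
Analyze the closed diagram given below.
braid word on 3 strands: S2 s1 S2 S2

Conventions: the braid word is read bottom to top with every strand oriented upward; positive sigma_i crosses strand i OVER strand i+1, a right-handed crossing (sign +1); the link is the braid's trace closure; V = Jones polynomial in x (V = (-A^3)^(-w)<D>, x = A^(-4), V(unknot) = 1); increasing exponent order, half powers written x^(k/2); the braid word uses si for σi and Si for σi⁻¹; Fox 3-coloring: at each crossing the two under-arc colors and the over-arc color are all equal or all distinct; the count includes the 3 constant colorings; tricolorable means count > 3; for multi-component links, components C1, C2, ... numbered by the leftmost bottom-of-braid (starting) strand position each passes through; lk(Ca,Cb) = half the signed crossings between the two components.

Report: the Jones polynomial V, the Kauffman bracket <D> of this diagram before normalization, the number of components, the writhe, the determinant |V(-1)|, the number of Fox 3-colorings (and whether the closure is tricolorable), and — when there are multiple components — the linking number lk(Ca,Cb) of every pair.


V = -x^-4 + x^-3 + x^-1
<D> = A^-2 + A^6 - A^10 (w = -2)
1 component over 4 crossings, w = -2
9 Fox colorings among 3^4, |V(-1)| = 3: tricolorable
why: det 3 = |V(-1)|; divisible by 3, so tricolorable


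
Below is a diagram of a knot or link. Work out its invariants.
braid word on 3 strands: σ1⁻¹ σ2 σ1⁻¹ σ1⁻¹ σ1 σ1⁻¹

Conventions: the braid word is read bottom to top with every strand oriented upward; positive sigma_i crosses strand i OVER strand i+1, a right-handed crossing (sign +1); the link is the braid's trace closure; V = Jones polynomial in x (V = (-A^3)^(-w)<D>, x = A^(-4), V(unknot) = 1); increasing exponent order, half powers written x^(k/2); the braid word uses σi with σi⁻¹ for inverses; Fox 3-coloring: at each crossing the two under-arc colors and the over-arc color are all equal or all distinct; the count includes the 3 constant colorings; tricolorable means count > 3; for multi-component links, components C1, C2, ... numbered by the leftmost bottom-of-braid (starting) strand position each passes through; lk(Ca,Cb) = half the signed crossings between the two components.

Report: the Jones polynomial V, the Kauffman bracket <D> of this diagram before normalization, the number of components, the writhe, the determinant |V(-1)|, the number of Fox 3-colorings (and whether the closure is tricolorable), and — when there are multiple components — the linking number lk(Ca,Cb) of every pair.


Jones polynomial: V(x) = -x^-4 + x^-3 + x^-1
<D> = A^-2 + A^6 - A^10; writhe -2
components 1, writhe -2 (6 crossings)
3-colorings: 9 of 3^6, det 3 — tricolorable
note: w = -2 shifts under R1 moves; the (-A^3)^(2) factor cancels that in V


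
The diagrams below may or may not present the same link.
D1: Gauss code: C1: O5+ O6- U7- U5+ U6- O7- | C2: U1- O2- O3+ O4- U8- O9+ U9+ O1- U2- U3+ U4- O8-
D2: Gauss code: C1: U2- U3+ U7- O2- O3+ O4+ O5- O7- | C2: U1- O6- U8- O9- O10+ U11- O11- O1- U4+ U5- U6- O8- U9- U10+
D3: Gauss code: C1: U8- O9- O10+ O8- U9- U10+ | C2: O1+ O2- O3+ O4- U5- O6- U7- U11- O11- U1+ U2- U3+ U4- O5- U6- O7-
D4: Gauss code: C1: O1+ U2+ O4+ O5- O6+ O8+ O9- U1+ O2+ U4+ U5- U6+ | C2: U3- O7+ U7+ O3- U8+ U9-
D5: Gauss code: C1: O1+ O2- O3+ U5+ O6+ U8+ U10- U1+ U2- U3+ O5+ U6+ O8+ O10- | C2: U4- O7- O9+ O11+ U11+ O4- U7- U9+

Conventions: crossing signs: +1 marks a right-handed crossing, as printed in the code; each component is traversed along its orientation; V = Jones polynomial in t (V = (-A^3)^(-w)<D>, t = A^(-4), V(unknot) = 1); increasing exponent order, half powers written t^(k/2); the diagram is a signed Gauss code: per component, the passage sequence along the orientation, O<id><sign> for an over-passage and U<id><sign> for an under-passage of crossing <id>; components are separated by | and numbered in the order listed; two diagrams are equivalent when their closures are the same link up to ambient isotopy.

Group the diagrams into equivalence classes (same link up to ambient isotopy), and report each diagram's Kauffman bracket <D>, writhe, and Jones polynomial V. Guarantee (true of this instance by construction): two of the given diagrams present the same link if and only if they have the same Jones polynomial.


classes: {D1, D2, D3} | {D4, D5}
V(D1) = t^(-9/2) - t^(-5/2) - t^(-3/2) - t^(-1/2)  [9 crossings, <D> = A^-7 + A^-3 + A - A^9, w = -3]
V(D2) = t^(-9/2) - t^(-5/2) - t^(-3/2) - t^(-1/2)  (w -5, c 11, <D> = A^-13 + A^-9 + A^-5 - A^3)
V(D3) = t^(-9/2) - t^(-5/2) - t^(-3/2) - t^(-1/2)  (w -5, c 11, <D> = A^-13 + A^-9 + A^-5 - A^3)
V(D4) = -t^(1/2) - t^(3/2) - t^(5/2) + t^(9/2)  [9 crossings, <D> = -A^-9 + A^-1 + A^3 + A^7, w = +3]
D5 (bracket -A^-9 + A^-1 + A^3 + A^7; 11 crossings at w = +3): V = -t^(1/2) - t^(3/2) - t^(5/2) + t^(9/2)
note: 2 classes among 5 diagrams; unequal V(t) rules out equality


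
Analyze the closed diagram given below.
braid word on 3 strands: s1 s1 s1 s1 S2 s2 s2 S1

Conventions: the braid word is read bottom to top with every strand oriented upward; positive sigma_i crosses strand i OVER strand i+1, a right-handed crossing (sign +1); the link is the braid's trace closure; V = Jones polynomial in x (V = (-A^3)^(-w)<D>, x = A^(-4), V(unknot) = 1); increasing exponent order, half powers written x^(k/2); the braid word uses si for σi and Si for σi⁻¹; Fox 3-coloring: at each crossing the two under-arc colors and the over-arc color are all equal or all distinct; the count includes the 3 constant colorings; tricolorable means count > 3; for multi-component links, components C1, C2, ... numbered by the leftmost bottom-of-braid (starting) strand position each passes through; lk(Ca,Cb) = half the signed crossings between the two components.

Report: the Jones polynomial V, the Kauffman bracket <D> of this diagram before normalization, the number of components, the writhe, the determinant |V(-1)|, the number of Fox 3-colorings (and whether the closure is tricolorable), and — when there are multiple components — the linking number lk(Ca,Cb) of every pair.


V = x + x^3 - x^4
<D> = -A^-4 + 1 + A^8 (w = +4)
1 component over 8 crossings, w = +4
9 Fox colorings among 3^8, |V(-1)| = 3: tricolorable
why: inverse pairs cancel, leaving σ1 σ1 σ1 σ1 σ2 σ1⁻¹


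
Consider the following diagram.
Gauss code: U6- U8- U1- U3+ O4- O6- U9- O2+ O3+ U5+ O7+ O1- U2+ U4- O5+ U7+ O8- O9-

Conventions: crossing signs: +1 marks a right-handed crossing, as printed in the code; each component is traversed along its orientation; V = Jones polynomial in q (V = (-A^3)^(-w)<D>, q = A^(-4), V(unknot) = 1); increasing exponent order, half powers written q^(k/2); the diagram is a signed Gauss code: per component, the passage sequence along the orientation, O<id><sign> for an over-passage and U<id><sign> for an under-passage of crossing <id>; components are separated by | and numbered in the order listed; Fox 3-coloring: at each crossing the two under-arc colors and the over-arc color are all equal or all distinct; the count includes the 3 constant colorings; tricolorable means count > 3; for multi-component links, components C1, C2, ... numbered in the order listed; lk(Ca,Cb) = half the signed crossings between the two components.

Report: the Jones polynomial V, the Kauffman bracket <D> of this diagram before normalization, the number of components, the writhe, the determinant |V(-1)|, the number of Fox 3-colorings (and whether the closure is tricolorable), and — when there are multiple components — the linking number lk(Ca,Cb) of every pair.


V(q) = -q^-3 + 2q^-2 - 2q^-1 + 3 - 2q + 2q^2 - q^3
bracket: A^-15 - 2A^-11 + 2A^-7 - 3A^-3 + 2A - 2A^5 + A^9, w = -1
1 component, writhe -1, over 9 crossings
det 13, colorings 3 of 3^9 — not tricolorable
observation: palindromic: swapping q for 1/q fixes V


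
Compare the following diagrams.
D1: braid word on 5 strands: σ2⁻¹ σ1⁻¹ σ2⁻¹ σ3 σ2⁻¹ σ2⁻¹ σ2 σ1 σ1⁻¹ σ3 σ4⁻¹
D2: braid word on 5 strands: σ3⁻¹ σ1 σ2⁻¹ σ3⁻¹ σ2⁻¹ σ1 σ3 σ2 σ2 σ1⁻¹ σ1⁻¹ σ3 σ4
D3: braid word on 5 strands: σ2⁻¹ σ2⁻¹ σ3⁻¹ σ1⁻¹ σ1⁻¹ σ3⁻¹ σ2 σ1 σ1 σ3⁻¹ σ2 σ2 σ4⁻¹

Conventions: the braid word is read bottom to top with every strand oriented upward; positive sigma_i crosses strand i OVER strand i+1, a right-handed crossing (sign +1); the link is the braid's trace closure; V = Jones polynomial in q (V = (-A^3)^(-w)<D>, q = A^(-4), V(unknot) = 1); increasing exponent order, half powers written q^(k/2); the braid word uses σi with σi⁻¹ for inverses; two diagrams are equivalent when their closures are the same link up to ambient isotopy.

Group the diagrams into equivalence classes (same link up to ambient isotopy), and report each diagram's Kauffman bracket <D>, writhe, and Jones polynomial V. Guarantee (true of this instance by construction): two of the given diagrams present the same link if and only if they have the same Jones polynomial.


equivalence classes: {D1} | {D2} | {D3}
D1 (bracket A^-15 - A^-11 + 2A^-7 - A^-3 + 2A - A^5; 11 crossings at w = -3): V = q^(-7/2) - 2q^(-5/2) + q^(-3/2) - 2q^(-1/2) + q^(1/2) - q^(3/2)
D2 (bracket A^-7 + A; 13 crossings at w = +1): V = -q^(1/2) - q^(5/2)
D3 (bracket A^-7 + A^-3 + A - A^9; 13 crossings at w = -3): V = q^(-9/2) - q^(-5/2) - q^(-3/2) - q^(-1/2)
key observation: 3 values of V(q) split the 3 diagrams


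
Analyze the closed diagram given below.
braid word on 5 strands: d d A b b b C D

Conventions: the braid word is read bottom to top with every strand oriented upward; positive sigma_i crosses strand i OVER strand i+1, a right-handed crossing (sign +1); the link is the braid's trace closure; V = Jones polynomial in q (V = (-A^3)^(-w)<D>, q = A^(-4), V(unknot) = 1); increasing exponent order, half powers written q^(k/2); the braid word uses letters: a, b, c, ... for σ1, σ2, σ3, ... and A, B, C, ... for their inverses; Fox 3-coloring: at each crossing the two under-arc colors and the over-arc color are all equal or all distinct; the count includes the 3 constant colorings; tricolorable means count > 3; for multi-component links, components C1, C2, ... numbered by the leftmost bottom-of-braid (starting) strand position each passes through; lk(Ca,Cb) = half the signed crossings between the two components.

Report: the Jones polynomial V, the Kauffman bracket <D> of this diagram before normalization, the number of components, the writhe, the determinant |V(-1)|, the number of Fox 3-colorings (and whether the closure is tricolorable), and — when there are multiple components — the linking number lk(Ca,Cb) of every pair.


V = q + q^3 - q^4
<D> = -A^-10 + A^-6 + A^2 (w = +2)
1 component over 8 crossings, w = +2
9 Fox colorings among 3^8, |V(-1)| = 3: tricolorable
why: w = +2 (over 8 crossings) is diagram-only; (-A^3)^(-2) removes it from V


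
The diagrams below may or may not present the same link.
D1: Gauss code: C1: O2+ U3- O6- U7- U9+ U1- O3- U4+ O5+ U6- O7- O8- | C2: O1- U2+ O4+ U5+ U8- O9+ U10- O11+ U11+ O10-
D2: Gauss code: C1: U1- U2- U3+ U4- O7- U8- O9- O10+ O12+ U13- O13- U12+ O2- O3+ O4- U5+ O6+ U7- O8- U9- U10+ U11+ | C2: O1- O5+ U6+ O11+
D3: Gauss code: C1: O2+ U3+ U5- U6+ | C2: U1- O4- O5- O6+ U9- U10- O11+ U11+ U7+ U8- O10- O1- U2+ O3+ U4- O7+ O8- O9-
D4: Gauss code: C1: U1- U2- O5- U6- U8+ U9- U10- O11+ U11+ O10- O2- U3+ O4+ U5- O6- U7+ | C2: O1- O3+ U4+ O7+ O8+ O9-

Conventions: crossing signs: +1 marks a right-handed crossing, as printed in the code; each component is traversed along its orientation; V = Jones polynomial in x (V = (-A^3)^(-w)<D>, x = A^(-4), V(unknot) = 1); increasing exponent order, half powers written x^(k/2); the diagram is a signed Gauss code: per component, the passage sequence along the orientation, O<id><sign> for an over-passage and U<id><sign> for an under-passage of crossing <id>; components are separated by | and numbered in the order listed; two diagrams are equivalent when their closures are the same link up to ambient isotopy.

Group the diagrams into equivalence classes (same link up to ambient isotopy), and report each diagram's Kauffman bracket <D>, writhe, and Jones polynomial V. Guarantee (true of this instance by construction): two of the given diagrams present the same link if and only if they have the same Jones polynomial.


classes: {D1, D2, D3, D4}
V(D1) = x^(-7/2) - x^(-5/2) + x^(-3/2) - 2x^(-1/2) - x^(3/2)  [11 crossings, <D> = A^-9 + 2A^-1 - A^3 + A^7 - A^11, w = -1]
D2 (bracket A^-9 + 2A^-1 - A^3 + A^7 - A^11; 13 crossings at w = -1): V = x^(-7/2) - x^(-5/2) + x^(-3/2) - 2x^(-1/2) - x^(3/2)
V(D3) = x^(-7/2) - x^(-5/2) + x^(-3/2) - 2x^(-1/2) - x^(3/2)  [11 crossings, <D> = A^-9 + 2A^-1 - A^3 + A^7 - A^11, w = -1]
V(D4) = x^(-7/2) - x^(-5/2) + x^(-3/2) - 2x^(-1/2) - x^(3/2)  [11 crossings, <D> = A^-9 + 2A^-1 - A^3 + A^7 - A^11, w = -1]
note: all 4 diagrams share one V(x), hence one class


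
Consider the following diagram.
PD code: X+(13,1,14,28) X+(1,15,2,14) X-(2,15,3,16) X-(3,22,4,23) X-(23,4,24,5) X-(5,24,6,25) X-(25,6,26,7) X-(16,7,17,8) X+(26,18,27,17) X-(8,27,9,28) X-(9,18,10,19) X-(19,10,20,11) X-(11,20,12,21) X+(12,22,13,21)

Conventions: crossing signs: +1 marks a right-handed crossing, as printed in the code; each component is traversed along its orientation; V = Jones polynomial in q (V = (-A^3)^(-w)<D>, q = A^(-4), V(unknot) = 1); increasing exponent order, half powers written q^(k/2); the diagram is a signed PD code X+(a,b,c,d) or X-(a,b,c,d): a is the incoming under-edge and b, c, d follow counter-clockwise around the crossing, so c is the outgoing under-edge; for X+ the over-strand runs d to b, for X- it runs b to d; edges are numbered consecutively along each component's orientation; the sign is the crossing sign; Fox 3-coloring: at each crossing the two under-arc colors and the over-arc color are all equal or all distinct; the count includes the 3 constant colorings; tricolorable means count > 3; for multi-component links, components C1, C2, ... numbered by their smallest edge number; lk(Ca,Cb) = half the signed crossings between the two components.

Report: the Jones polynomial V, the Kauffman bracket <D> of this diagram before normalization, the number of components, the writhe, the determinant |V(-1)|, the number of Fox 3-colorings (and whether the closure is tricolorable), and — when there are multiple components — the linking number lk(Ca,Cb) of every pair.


Jones polynomial: V(q) = q^-10 - 2q^-9 + 3q^-8 - 5q^-7 + 5q^-6 - 5q^-5 + 4q^-4 - 2q^-3 + 2q^-2
<D> = 2A^-10 - 2A^-6 + 4A^-2 - 5A^2 + 5A^6 - 5A^10 + 3A^14 - 2A^18 + A^22; writhe -6
components 1, writhe -6 (14 crossings)
3-colorings: 3 of 3^14, det 29 — not tricolorable
note: w = -6 (over 14 crossings) is diagram-only; (-A^3)^(6) removes it from V


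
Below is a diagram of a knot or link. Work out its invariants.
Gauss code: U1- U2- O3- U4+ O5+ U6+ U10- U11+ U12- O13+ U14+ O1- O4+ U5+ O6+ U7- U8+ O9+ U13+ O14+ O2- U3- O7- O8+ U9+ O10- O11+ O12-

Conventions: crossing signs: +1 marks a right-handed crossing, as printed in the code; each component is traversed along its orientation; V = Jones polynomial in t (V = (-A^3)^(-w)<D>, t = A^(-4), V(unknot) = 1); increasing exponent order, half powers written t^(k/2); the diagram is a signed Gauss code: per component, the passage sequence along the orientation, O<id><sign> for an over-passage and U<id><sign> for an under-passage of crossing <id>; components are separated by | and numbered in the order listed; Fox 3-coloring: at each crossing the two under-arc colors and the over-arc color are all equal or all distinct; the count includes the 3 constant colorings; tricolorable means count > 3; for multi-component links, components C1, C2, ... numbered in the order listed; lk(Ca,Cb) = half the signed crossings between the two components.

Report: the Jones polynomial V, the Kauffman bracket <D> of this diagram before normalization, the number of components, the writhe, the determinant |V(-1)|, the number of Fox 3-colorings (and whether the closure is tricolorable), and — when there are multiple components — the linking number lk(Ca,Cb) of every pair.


Jones polynomial: V(t) = -t^-2 + 2t^-1 - 3 + 5t - 4t^2 + 5t^3 - 4t^4 + 2t^5 - t^6
<D> = -A^-18 + 2A^-14 - 4A^-10 + 5A^-6 - 4A^-2 + 5A^2 - 3A^6 + 2A^10 - A^14; writhe +2
components 1, writhe +2 (14 crossings)
3-colorings: 9 of 3^14, det 27 — tricolorable
note: w = +2 (over 14 crossings) is diagram-only; (-A^3)^(-2) removes it from V


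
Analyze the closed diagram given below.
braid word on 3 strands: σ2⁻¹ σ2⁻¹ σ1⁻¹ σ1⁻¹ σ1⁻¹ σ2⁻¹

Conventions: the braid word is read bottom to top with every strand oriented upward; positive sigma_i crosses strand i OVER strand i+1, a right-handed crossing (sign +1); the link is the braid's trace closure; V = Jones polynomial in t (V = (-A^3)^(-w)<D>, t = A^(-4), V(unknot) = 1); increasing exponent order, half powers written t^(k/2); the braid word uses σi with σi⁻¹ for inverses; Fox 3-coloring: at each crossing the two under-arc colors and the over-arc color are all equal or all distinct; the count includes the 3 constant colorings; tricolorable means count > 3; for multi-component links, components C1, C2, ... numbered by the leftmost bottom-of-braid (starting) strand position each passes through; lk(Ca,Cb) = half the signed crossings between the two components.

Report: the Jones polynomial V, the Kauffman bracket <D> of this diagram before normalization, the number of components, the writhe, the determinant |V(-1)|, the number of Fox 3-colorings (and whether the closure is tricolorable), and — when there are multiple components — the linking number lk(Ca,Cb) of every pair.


V = t^-8 - 2t^-7 + t^-6 - 2t^-5 + 2t^-4 + t^-2
<D> = A^-10 + 2A^-2 - 2A^2 + A^6 - 2A^10 + A^14 (w = -6)
1 component over 6 crossings, w = -6
27 Fox colorings among 3^6, |V(-1)| = 9: tricolorable
why: |V(-1)| = 9: so tricolorable, since 3 divides 9


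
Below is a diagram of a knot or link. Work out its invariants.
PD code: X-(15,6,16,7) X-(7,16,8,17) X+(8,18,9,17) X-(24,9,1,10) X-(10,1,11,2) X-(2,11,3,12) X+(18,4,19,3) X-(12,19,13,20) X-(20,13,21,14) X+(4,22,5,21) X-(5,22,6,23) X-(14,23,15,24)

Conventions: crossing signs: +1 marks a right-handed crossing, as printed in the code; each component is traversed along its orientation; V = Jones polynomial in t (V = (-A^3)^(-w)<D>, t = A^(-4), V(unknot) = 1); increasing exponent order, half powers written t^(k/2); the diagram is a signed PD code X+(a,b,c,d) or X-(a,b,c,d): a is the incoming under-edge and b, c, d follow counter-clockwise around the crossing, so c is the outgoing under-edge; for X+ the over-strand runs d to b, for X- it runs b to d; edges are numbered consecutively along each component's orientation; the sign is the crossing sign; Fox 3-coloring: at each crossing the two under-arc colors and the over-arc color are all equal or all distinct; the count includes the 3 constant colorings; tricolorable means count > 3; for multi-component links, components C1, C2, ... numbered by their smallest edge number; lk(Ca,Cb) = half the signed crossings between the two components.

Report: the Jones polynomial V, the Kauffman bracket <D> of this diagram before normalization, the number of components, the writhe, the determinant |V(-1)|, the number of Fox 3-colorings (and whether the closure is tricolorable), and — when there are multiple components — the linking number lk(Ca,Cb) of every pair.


V(t) = t^-8 - 2t^-7 + t^-6 - 2t^-5 + 2t^-4 + t^-2
bracket: A^-10 + 2A^-2 - 2A^2 + A^6 - 2A^10 + A^14, w = -6
1 component, writhe -6, over 12 crossings
det 9, colorings 27 of 3^12 — tricolorable
observation: V spans 6 powers of t: at least 6 crossings in any diagram


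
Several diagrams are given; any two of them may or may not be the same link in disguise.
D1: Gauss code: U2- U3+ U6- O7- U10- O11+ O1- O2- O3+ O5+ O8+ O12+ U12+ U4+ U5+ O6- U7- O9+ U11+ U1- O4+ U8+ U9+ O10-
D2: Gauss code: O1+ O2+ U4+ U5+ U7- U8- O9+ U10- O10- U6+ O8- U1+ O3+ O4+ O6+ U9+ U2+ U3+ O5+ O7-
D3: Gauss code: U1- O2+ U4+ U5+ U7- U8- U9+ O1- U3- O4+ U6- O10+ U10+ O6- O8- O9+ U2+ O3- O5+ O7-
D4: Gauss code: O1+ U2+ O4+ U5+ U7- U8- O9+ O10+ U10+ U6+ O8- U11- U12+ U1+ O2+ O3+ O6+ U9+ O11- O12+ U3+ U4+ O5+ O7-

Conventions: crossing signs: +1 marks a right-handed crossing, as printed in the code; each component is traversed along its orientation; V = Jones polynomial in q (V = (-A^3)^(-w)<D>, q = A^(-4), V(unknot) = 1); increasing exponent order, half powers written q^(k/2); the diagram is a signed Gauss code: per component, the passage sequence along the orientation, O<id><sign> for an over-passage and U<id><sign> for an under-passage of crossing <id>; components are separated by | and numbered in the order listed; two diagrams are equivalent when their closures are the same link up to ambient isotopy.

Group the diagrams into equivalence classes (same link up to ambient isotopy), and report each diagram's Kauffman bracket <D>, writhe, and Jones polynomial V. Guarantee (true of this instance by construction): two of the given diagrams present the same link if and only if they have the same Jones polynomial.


classes: {D1} | {D2, D4} | {D3}
V(D1) = -q^-3 + 2q^-2 - 2q^-1 + 3 - 2q + 2q^2 - q^3  [12 crossings, <D> = -A^-6 + 2A^-2 - 2A^2 + 3A^6 - 2A^10 + 2A^14 - A^18, w = +2]
V(D2) = q - q^2 + 2q^3 - q^4 + q^5 - q^6  (w +4, c 10, <D> = -A^-12 + A^-8 - A^-4 + 2 - A^4 + A^8)
D3 (bracket A^-8 - A^-4 + 1 - A^4 + A^8; 10 crossings at w = 0): V = q^-2 - q^-1 + 1 - q + q^2
D4 (bracket -A^-6 + A^-2 - A^2 + 2A^6 - A^10 + A^14; 12 crossings at w = +6): V = q - q^2 + 2q^3 - q^4 + q^5 - q^6
insight: 3 values of V(q) split the 4 diagrams


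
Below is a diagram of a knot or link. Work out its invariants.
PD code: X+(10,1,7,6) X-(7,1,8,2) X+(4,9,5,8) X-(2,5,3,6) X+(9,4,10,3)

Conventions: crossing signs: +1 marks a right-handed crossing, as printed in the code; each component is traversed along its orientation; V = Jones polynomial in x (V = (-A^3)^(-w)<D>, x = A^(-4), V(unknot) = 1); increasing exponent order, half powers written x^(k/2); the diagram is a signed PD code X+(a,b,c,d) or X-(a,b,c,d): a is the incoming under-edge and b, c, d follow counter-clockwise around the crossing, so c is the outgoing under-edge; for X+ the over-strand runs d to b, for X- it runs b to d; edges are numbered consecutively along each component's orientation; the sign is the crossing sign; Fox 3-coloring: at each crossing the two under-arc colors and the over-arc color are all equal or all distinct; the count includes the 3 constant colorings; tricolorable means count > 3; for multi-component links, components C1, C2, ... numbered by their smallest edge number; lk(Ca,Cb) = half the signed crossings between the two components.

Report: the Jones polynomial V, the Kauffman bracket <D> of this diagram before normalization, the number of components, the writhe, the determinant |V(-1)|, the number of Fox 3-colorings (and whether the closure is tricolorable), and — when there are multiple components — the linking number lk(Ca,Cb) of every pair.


V = -x^(1/2) - x^(5/2)
<D> = A^-7 + A (w = +1)
2 components over 5 crossings, w = +1
lk(C1,C2): +1
3 Fox colorings among 3^5, |V(-1)| = 2: not tricolorable
why: w = +1 (over 5 crossings) is diagram-only; (-A^3)^(-1) removes it from V


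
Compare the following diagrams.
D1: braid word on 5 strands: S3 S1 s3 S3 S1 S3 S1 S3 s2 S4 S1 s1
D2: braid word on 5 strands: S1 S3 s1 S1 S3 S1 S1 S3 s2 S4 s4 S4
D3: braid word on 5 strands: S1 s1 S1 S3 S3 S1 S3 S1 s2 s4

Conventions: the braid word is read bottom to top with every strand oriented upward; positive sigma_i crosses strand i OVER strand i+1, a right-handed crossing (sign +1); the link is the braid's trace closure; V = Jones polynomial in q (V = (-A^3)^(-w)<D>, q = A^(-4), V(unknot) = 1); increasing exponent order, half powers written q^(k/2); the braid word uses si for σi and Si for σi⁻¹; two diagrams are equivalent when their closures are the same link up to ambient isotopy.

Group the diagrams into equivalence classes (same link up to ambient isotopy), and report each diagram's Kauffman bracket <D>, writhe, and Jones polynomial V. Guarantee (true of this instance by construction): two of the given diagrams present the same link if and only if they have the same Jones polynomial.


classes: {D1, D2, D3}
V(D1) = q^-8 - 2q^-7 + q^-6 - 2q^-5 + 2q^-4 + q^-2  [12 crossings, <D> = A^-10 + 2A^-2 - 2A^2 + A^6 - 2A^10 + A^14, w = -6]
V(D2) = q^-8 - 2q^-7 + q^-6 - 2q^-5 + 2q^-4 + q^-2  [12 crossings, <D> = A^-10 + 2A^-2 - 2A^2 + A^6 - 2A^10 + A^14, w = -6]
D3 (bracket A^-4 + 2A^4 - 2A^8 + A^12 - 2A^16 + A^20; 10 crossings at w = -4): V = q^-8 - 2q^-7 + q^-6 - 2q^-5 + 2q^-4 + q^-2
note: all 3 diagrams share one V(q), hence one class


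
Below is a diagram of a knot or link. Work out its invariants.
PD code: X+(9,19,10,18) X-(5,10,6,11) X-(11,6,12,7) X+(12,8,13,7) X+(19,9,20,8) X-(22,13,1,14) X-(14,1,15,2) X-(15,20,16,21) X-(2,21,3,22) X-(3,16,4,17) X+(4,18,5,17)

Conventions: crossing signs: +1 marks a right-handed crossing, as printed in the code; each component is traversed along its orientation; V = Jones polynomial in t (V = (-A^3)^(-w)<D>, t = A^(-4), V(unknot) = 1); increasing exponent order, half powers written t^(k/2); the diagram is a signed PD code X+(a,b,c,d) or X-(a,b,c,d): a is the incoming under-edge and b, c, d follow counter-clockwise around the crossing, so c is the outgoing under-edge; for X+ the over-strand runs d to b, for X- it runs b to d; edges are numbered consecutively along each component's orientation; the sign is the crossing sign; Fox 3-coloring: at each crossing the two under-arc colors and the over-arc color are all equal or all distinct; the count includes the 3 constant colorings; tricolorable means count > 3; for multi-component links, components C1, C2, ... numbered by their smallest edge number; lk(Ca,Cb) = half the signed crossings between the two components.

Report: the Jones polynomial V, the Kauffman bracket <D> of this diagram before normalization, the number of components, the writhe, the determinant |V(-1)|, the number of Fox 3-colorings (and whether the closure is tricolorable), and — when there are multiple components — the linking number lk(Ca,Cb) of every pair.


V(t) = t^-5 - 2t^-4 + 2t^-3 - 2t^-2 + 2t^-1 - 1 + t
bracket: -A^-13 + A^-9 - 2A^-5 + 2A^-1 - 2A^3 + 2A^7 - A^11, w = -3
1 component, writhe -3, over 11 crossings
det 11, colorings 3 of 3^11 — not tricolorable
observation: w = -3 shifts under R1 moves; the (-A^3)^(3) factor cancels that in V


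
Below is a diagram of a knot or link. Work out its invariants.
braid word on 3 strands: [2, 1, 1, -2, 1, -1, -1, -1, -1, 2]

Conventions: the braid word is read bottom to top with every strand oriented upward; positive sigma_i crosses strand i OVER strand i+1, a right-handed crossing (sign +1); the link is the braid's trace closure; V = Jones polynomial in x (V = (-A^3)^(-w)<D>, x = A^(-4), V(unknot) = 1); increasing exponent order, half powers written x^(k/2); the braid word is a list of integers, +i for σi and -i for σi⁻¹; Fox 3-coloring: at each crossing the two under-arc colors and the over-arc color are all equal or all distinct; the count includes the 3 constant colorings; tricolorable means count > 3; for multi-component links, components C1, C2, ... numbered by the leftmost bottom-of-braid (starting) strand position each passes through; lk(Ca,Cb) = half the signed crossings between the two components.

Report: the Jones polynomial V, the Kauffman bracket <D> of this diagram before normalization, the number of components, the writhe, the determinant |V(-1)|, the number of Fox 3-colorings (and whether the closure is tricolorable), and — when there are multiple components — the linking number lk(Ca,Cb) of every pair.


Jones polynomial: V(x) = -x^-3 + 2x^-2 - 2x^-1 + 3 - 2x + 2x^2 - x^3
<D> = -A^-12 + 2A^-8 - 2A^-4 + 3 - 2A^4 + 2A^8 - A^12; writhe 0
components 1, writhe 0 (10 crossings)
3-colorings: 3 of 3^10, det 13 — not tricolorable
note: w = 0 shifts under R1 moves; the (-A^3)^(0) factor cancels that in V


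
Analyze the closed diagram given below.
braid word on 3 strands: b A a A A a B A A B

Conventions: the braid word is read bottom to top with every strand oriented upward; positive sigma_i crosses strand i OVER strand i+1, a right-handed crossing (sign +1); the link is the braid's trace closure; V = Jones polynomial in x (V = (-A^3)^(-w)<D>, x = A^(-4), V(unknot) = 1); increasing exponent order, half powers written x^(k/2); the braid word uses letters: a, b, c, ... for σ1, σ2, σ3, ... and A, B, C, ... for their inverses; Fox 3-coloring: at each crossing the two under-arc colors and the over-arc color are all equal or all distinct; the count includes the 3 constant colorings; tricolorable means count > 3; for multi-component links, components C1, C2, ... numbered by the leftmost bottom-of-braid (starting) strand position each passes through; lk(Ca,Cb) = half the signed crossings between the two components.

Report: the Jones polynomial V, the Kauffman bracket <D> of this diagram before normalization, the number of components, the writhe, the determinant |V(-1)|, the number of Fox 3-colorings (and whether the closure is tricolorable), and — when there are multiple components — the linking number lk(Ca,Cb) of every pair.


Jones polynomial: V(x) = -x^-4 + x^-3 + x^-1
<D> = A^-8 + 1 - A^4; writhe -4
components 1, writhe -4 (10 crossings)
3-colorings: 9 of 3^10, det 3 — tricolorable
note: |V(-1)| = 3: so tricolorable, since 3 divides 3


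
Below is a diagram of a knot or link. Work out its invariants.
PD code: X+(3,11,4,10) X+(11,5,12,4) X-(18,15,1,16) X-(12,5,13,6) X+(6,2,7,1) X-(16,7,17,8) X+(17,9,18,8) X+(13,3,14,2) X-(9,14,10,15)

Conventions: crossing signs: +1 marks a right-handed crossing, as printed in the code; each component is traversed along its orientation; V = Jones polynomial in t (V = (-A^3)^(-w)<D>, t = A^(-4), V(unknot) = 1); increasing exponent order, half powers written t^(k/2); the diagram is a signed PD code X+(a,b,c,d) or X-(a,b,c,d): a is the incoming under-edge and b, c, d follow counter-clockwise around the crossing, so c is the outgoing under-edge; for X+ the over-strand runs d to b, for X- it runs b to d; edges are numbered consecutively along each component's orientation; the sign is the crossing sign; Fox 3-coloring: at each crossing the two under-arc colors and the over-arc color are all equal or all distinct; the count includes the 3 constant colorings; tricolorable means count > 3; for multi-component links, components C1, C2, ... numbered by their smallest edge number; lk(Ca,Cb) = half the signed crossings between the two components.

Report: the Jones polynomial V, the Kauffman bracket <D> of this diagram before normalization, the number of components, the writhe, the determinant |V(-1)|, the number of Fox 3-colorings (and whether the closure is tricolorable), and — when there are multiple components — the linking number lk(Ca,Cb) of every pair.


V(t) = 1
bracket: -A^3, w = +1
1 component, writhe +1, over 9 crossings
det 1, colorings 3 of 3^9 — not tricolorable
observation: w = +1 (over 9 crossings) is diagram-only; (-A^3)^(-1) removes it from V


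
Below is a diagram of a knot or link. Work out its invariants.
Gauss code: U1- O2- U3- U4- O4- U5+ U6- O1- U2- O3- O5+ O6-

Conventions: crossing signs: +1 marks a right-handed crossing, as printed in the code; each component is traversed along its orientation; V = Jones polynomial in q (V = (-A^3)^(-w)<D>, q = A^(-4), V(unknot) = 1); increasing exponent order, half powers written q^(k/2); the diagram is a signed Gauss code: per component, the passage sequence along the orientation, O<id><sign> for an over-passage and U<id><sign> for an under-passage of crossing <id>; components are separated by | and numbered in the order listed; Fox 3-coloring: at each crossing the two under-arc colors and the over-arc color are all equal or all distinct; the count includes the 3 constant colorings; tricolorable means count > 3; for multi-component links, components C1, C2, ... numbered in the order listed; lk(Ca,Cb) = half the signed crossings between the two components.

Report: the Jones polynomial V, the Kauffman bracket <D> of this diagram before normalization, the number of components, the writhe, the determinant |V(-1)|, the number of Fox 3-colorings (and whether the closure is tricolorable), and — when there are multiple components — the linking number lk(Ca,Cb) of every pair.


Jones polynomial: V(q) = -q^-4 + q^-3 + q^-1
<D> = A^-8 + 1 - A^4; writhe -4
components 1, writhe -4 (6 crossings)
3-colorings: 9 of 3^6, det 3 — tricolorable
note: V spans 3 powers of q: at least 3 crossings in any diagram


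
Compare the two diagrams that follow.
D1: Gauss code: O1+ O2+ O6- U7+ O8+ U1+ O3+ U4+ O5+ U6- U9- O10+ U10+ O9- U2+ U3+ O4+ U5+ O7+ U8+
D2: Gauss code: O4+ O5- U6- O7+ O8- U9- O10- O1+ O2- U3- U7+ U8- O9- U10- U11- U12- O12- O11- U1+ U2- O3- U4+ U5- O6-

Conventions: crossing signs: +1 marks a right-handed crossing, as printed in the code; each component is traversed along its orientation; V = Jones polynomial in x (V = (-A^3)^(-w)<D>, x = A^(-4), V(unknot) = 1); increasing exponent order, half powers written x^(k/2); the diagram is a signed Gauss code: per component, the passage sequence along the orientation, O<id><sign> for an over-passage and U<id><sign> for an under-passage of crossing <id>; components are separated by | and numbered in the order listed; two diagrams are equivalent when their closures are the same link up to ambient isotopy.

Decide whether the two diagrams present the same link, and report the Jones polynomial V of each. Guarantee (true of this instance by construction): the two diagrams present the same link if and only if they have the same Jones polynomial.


equivalent: no
D1 (bracket A^-14 - 2A^-10 + A^-6 - 2A^-2 + 2A^2 + A^10; 10 crossings at w = +6): V = x^2 + 2x^4 - 2x^5 + x^6 - 2x^7 + x^8
D2 (bracket A^-14 + A^-6 - A^-2; 12 crossings at w = -6): V = -x^-4 + x^-3 + x^-1
key observation: 2 values of V(x) split the 2 diagrams
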